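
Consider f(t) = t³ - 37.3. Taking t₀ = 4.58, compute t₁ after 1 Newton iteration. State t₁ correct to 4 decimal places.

f'(t) = 3t²
t_0 = 4.580000: f = 58.771912, f' = 62.929200 → t_1 = 4.580000 - (58.771912)/(62.929200) = 3.646063

3.6461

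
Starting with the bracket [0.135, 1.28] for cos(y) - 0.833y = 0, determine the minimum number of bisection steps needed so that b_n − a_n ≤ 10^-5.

17

Initial width b − a = 1.28 − 0.135 = 1.145000.
After n steps the width is (b−a)/2^n; need (b−a)/2^n ≤ 10^-5.
So n ≥ log₂(1.145000/10^-5) = log₂(114500.0000) ≈ 16.8050.
Hence n = 17.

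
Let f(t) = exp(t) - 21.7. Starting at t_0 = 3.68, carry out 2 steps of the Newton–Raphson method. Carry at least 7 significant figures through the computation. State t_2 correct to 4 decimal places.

3.0880

Newton update: t ← t − f(t)/f'(t).
f'(t) = exp(t)
t_0 = 3.680000: f = 17.946394, f' = 39.646394 → t_1 = 3.680000 - (17.946394)/(39.646394) = 3.227339
t_1 = 3.227339: f = 3.512466, f' = 25.212466 → t_2 = 3.227339 - (3.512466)/(25.212466) = 3.088024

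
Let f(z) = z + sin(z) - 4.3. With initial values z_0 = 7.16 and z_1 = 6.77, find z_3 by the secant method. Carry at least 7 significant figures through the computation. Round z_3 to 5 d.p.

5.17134

f(z_0) = 3.628705, f(z_1) = 2.937813
z_2 = 6.770000 - (2.937813)·(6.770000 - 7.160000)/(2.937813 - (3.628705)) = 5.111642; f(z_2) = -0.109710
z_3 = 5.111642 - (-0.109710)·(5.111642 - 6.770000)/(-0.109710 - (2.937813)) = 5.171342; f(z_3) = -0.025174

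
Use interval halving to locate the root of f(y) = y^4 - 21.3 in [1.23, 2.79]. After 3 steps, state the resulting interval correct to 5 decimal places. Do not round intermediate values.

[2.01000, 2.20500]

f(1.230000) = -19.011134, f(2.790000) = 39.292213 (opposite signs)
step 1: m = 2.010000, f(m) = -4.977592 < 0 → root in [2.010000, 2.790000]
step 2: m = 2.400000, f(m) = 11.877600 > 0 → root in [2.010000, 2.400000]
step 3: m = 2.205000, f(m) = 2.339287 > 0 → root in [2.010000, 2.205000]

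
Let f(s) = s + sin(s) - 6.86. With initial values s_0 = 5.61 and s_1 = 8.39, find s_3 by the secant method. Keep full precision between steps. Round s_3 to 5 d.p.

f(s_0) = -1.873480, f(s_1) = 2.389749
s_2 = 8.390000 - (2.389749)·(8.390000 - 5.610000)/(2.389749 - (-1.873480)) = 6.831673; f(s_2) = 0.493071
s_3 = 6.831673 - (0.493071)·(6.831673 - 8.390000)/(0.493071 - (2.389749)) = 6.426562; f(s_3) = -0.290552

6.42656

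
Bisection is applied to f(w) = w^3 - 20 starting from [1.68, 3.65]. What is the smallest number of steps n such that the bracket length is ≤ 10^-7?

25

Initial width b − a = 3.65 − 1.68 = 1.970000.
After n steps the width is (b−a)/2^n; need (b−a)/2^n ≤ 10^-7.
So n ≥ log₂(1.970000/10^-7) = log₂(19700000.0000) ≈ 24.2317.
Hence n = 25.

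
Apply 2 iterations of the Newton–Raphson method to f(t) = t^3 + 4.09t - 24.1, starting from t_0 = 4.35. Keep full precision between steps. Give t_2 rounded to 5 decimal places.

2.54233

f'(t) = 3t^2 + 4.09
t_0 = 4.350000: f = 76.004375, f' = 60.857500 → t_1 = 4.350000 - (76.004375)/(60.857500) = 3.101109
t_1 = 3.101109: f = 18.406525, f' = 32.940634 → t_2 = 3.101109 - (18.406525)/(32.940634) = 2.542330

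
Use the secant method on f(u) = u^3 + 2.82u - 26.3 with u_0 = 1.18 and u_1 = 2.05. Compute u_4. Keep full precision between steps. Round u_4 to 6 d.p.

2.644058

Secant update: u_(k+1) = u_k − f(u_k)·(u_k − u_(k-1))/(f(u_k) − f(u_(k-1))).
f(u_0) = -21.329368, f(u_1) = -11.903875
u_2 = 2.050000 - (-11.903875)·(2.050000 - 1.180000)/(-11.903875 - (-21.329368)) = 3.148762; f(u_2) = 13.798538
u_3 = 3.148762 - (13.798538)·(3.148762 - 2.050000)/(13.798538 - (-11.903875)) = 2.558883; f(u_3) = -2.328684
u_4 = 2.558883 - (-2.328684)·(2.558883 - 3.148762)/(-2.328684 - (13.798538)) = 2.644058; f(u_4) = -0.359025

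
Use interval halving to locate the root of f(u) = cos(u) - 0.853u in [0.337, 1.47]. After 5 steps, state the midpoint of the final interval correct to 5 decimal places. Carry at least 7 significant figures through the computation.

0.81498

f(0.337000) = 0.656290, f(1.470000) = -1.153284 (opposite signs)
step 1: m = 0.903500, f(m) = -0.151821 < 0 → root in [0.337000, 0.903500]
step 2: m = 0.620250, f(m) = 0.284660 > 0 → root in [0.620250, 0.903500]
step 3: m = 0.761875, f(m) = 0.073664 > 0 → root in [0.761875, 0.903500]
step 4: m = 0.832688, f(m) = -0.037392 < 0 → root in [0.761875, 0.832688]
step 5: m = 0.797281, f(m) = 0.018574 > 0 → root in [0.797281, 0.832688]
Midpoint of [0.797281, 0.832688] = 0.814984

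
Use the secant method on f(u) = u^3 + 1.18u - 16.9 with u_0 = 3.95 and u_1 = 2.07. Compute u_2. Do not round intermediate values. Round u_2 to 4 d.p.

2.2611

f(u_0) = 49.390875, f(u_1) = -5.587657
u_2 = 2.070000 - (-5.587657)·(2.070000 - 3.950000)/(-5.587657 - (49.390875)) = 2.261071; f(u_2) = -2.672344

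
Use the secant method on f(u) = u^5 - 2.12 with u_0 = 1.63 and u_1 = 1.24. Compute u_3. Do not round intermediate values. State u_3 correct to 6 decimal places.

f(u_0) = 9.386362, f(u_1) = 0.811625
u_2 = 1.240000 - (0.811625)·(1.240000 - 1.630000)/(0.811625 - (9.386362)) = 1.203085; f(u_2) = 0.400473
u_3 = 1.203085 - (0.400473)·(1.203085 - 1.240000)/(0.400473 - (0.811625)) = 1.167129; f(u_3) = 0.045683

1.167129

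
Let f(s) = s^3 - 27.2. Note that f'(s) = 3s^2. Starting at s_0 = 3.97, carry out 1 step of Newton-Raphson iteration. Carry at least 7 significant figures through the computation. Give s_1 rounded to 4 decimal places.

s_0 = 3.970000: f = 35.370773, f' = 47.282700 → s_1 = 3.970000 - (35.370773)/(47.282700) = 3.221930

3.2219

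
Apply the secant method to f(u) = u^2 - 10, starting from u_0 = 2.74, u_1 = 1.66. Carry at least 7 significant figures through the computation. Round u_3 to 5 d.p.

f(u_0) = -2.492400, f(u_1) = -7.244400
u_2 = 1.660000 - (-7.244400)·(1.660000 - 2.740000)/(-7.244400 - (-2.492400)) = 3.306455; f(u_2) = 0.932642
u_3 = 3.306455 - (0.932642)·(3.306455 - 1.660000)/(0.932642 - (-7.244400)) = 3.118666; f(u_3) = -0.273920

3.11867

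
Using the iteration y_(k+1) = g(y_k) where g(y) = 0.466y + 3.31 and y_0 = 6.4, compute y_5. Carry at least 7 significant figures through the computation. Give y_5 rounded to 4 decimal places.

6.2029

y_1 = g(6.400000) = 6.292400
y_2 = g(6.292400) = 6.242258
y_3 = g(6.242258) = 6.218892
y_4 = g(6.218892) = 6.208004
y_5 = g(6.208004) = 6.202930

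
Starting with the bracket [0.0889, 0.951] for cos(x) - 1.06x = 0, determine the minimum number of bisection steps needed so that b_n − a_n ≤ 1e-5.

17

Initial width b − a = 0.951 − 0.0889 = 0.862100.
After n steps the width is (b−a)/2^n; need (b−a)/2^n ≤ 1e-5.
So n ≥ log₂(0.862100/1e-5) = log₂(86210.0000) ≈ 16.3956.
Hence n = 17.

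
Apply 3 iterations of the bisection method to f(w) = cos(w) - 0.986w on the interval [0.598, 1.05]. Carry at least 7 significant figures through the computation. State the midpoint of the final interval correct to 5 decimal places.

f(0.598000) = 0.236835, f(1.050000) = -0.537729 (opposite signs)
step 1: m = 0.824000, f(m) = -0.133173 < 0 → root in [0.598000, 0.824000]
step 2: m = 0.711000, f(m) = 0.056664 > 0 → root in [0.711000, 0.824000]
step 3: m = 0.767500, f(m) = -0.037106 < 0 → root in [0.711000, 0.767500]
Midpoint of [0.711000, 0.767500] = 0.739250

0.73925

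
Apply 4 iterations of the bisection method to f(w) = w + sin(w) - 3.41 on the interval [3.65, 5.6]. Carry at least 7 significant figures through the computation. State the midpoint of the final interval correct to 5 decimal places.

f(3.650000) = -0.246787, f(5.600000) = 1.558733 (opposite signs)
step 1: m = 4.625000, f(m) = 0.218816 > 0 → root in [3.650000, 4.625000]
step 2: m = 4.137500, f(m) = -0.111753 < 0 → root in [4.137500, 4.625000]
step 3: m = 4.381250, f(m) = 0.025577 > 0 → root in [4.137500, 4.381250]
step 4: m = 4.259375, f(m) = -0.049757 < 0 → root in [4.259375, 4.381250]
Midpoint of [4.259375, 4.381250] = 4.320312

4.32031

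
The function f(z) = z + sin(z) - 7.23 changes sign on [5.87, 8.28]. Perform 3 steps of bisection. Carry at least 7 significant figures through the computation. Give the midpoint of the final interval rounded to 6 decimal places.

6.623125

f(5.870000) = -1.761529, f(8.280000) = 1.960618 (opposite signs)
step 1: m = 7.075000, f(m) = 0.556629 > 0 → root in [5.870000, 7.075000]
step 2: m = 6.472500, f(m) = -0.569314 < 0 → root in [6.472500, 7.075000]
step 3: m = 6.773750, f(m) = 0.014874 > 0 → root in [6.472500, 6.773750]
Midpoint of [6.472500, 6.773750] = 6.623125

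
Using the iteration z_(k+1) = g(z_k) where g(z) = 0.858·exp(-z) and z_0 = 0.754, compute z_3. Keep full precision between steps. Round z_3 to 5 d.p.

z_1 = g(0.754000) = 0.403673
z_2 = g(0.403673) = 0.573026
z_3 = g(0.573026) = 0.483755

0.48375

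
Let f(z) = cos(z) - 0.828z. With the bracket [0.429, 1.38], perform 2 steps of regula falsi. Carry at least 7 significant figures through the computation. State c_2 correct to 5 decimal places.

False-position update: c = (a·f(b) − b·f(a))/(f(b) − f(a)); replace the endpoint whose sign matches f(c).
f(0.429000) = 0.554170, f(1.380000) = -0.952999
step 1: c = 0.778673, f(c) = 0.067106 > 0 → new bracket [0.778673, 1.380000]
step 2: c = 0.818230, f(c) = 0.006020 > 0 → new bracket [0.818230, 1.380000]

0.81823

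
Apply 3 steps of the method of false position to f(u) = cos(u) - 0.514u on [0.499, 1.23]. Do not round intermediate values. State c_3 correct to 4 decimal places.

1.0193

False-position update: c = (a·f(b) − b·f(a))/(f(b) − f(a)); replace the endpoint whose sign matches f(c).
f(0.499000) = 0.621576, f(1.230000) = -0.297982
step 1: c = 0.993120, f(c) = 0.035615 > 0 → new bracket [0.993120, 1.230000]
step 2: c = 1.018409, f(c) = 0.001258 > 0 → new bracket [1.018409, 1.230000]
step 3: c = 1.019299, f(c) = 0.000043 > 0 → new bracket [1.019299, 1.230000]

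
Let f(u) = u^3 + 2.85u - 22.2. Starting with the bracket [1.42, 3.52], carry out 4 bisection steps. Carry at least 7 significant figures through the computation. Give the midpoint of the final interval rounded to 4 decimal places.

2.5356

f(1.420000) = -15.289712, f(3.520000) = 31.446208 (opposite signs)
step 1: m = 2.470000, f(m) = -0.091277 < 0 → root in [2.470000, 3.520000]
step 2: m = 2.995000, f(m) = 13.200975 > 0 → root in [2.470000, 2.995000]
step 3: m = 2.732500, f(m) = 5.989990 > 0 → root in [2.470000, 2.732500]
step 4: m = 2.601250, f(m) = 2.814925 > 0 → root in [2.470000, 2.601250]
Midpoint of [2.470000, 2.601250] = 2.535625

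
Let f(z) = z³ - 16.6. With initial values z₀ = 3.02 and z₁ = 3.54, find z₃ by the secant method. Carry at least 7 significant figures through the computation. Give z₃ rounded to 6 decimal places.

2.589764

Secant update: z_(k+1) = z_k − f(z_k)·(z_k − z_(k-1))/(f(z_k) − f(z_(k-1))).
f(z_0) = 10.943608, f(z_1) = 27.761864
z_2 = 3.540000 - (27.761864)·(3.540000 - 3.020000)/(27.761864 - (10.943608)) = 2.681637; f(z_2) = 2.684126
z_3 = 2.681637 - (2.684126)·(2.681637 - 3.540000)/(2.684126 - (27.761864)) = 2.589764; f(z_3) = 0.769240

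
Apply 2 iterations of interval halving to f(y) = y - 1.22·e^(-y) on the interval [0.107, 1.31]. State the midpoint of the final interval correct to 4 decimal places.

f(0.107000) = -0.989201, f(1.310000) = 0.980820 (opposite signs)
step 1: m = 0.708500, f(m) = 0.107794 > 0 → root in [0.107000, 0.708500]
step 2: m = 0.407750, f(m) = -0.403727 < 0 → root in [0.407750, 0.708500]
Midpoint of [0.407750, 0.708500] = 0.558125

0.5581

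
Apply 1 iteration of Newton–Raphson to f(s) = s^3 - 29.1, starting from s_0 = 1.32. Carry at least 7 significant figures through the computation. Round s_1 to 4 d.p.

f'(s) = 3s^2
s_0 = 1.320000: f = -26.800032, f' = 5.227200 → s_1 = 1.320000 - (-26.800032)/(5.227200) = 6.447034

6.4470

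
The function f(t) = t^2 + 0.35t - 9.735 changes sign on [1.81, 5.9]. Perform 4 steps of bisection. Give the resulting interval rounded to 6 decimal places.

f(1.810000) = -5.825400, f(5.900000) = 27.140000 (opposite signs)
step 1: m = 3.855000, f(m) = 6.475275 > 0 → root in [1.810000, 3.855000]
step 2: m = 2.832500, f(m) = -0.720569 < 0 → root in [2.832500, 3.855000]
step 3: m = 3.343750, f(m) = 2.615977 > 0 → root in [2.832500, 3.343750]
step 4: m = 3.088125, f(m) = 0.882360 > 0 → root in [2.832500, 3.088125]

[2.832500, 3.088125]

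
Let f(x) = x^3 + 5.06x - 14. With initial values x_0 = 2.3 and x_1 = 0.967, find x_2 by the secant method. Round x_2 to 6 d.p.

f(x_0) = 9.805000, f(x_1) = -8.202749
x_2 = 0.967000 - (-8.202749)·(0.967000 - 2.300000)/(-8.202749 - (9.805000)) = 1.574198; f(x_2) = -2.133542

1.574198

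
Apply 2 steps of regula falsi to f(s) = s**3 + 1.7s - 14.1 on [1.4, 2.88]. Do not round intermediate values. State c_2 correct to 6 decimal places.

f(1.400000) = -8.976000, f(2.880000) = 14.683872
step 1: c = 1.961477, f(c) = -3.218915 < 0 → new bracket [1.961477, 2.880000]
step 2: c = 2.126627, f(c) = -0.866968 < 0 → new bracket [2.126627, 2.880000]

2.126627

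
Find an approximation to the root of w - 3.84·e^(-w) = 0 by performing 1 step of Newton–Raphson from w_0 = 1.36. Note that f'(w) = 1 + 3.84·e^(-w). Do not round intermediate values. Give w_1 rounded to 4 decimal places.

1.1714

Newton update: w ← w − f(w)/f'(w).
w_0 = 1.360000: f = 0.374423, f' = 1.985577 → w_1 = 1.360000 - (0.374423)/(1.985577) = 1.171429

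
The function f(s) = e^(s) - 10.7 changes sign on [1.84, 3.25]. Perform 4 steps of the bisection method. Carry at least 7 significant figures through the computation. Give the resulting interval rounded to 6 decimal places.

[2.368750, 2.456875]

f(1.840000) = -4.403462, f(3.250000) = 15.090340 (opposite signs)
step 1: m = 2.545000, f(m) = 2.043228 > 0 → root in [1.840000, 2.545000]
step 2: m = 2.192500, f(m) = -1.742421 < 0 → root in [2.192500, 2.545000]
step 3: m = 2.368750, f(m) = -0.015971 < 0 → root in [2.368750, 2.545000]
step 4: m = 2.456875, f(m) = 0.968291 > 0 → root in [2.368750, 2.456875]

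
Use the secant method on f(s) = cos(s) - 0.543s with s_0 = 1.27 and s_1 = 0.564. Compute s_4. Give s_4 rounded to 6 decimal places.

0.998035

f(s_0) = -0.393329, f(s_1) = 0.538872
s_2 = 0.564000 - (0.538872)·(0.564000 - 1.270000)/(0.538872 - (-0.393329)) = 0.972113; f(s_2) = 0.035698
s_3 = 0.972113 - (0.035698)·(0.972113 - 0.564000)/(0.035698 - (0.538872)) = 1.001067; f(s_3) = -0.004175
s_4 = 1.001067 - (-0.004175)·(1.001067 - 0.972113)/(-0.004175 - (0.035698)) = 0.998035; f(s_4) = 0.000022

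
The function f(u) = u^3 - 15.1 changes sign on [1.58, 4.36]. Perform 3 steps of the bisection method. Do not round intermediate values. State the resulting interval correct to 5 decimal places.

f(1.580000) = -11.155688, f(4.360000) = 67.781856 (opposite signs)
step 1: m = 2.970000, f(m) = 11.098073 > 0 → root in [1.580000, 2.970000]
step 2: m = 2.275000, f(m) = -3.325453 < 0 → root in [2.275000, 2.970000]
step 3: m = 2.622500, f(m) = 2.936260 > 0 → root in [2.275000, 2.622500]

[2.27500, 2.62250]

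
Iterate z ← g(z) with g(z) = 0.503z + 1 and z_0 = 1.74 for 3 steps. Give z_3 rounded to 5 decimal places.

z_1 = g(1.740000) = 1.875220
z_2 = g(1.875220) = 1.943236
z_3 = g(1.943236) = 1.977448

1.97745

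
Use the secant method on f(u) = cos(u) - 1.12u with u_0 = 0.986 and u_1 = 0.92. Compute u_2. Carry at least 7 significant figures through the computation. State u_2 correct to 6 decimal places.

0.700580

f(u_0) = -0.552290, f(u_1) = -0.424580
u_2 = 0.920000 - (-0.424580)·(0.920000 - 0.986000)/(-0.424580 - (-0.552290)) = 0.700580; f(u_2) = -0.020181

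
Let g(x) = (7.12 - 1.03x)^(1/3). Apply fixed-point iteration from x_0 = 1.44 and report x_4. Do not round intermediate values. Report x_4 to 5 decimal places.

1.74584

x_1 = g(1.440000) = 1.779689
x_2 = g(1.779689) = 1.742078
x_3 = g(1.742078) = 1.746323
x_4 = g(1.746323) = 1.745845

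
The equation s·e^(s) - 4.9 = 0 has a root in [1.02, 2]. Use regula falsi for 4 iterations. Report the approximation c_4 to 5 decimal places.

1.30677

f(1.020000) = -2.071341, f(2.000000) = 9.878112
step 1: c = 1.189875, f(c) = -0.989272 < 0 → new bracket [1.189875, 2.000000]
step 2: c = 1.263622, f(c) = -0.429037 < 0 → new bracket [1.263622, 2.000000]
step 3: c = 1.294274, f(c) = -0.178043 < 0 → new bracket [1.294274, 2.000000]
step 4: c = 1.306768, f(c) = -0.072514 < 0 → new bracket [1.306768, 2.000000]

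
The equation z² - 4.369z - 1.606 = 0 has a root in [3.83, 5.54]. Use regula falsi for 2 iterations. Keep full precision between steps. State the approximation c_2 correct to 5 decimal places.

f(3.830000) = -3.670370, f(5.540000) = 4.881340
step 1: c = 4.563927, f(c) = -0.716366 < 0 → new bracket [4.563927, 5.540000]
step 2: c = 4.688840, f(c) = -0.106321 < 0 → new bracket [4.688840, 5.540000]

4.68884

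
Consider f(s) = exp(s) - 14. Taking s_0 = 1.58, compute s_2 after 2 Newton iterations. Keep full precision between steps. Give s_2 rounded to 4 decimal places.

2.9021

Newton update: s ← s − f(s)/f'(s).
f'(s) = exp(s)
s_0 = 1.580000: f = -9.145044, f' = 4.854956 → s_1 = 1.580000 - (-9.145044)/(4.854956) = 3.463651
s_1 = 3.463651: f = 17.933365, f' = 31.933365 → s_2 = 3.463651 - (17.933365)/(31.933365) = 2.902064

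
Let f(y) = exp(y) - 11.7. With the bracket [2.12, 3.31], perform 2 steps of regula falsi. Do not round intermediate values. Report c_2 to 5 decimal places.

False-position update: c = (a·f(b) − b·f(a))/(f(b) − f(a)); replace the endpoint whose sign matches f(c).
f(2.120000) = -3.368863, f(3.310000) = 15.685125
step 1: c = 2.330399, f(c) = -1.417953 < 0 → new bracket [2.330399, 3.310000]
step 2: c = 2.411614, f(c) = -0.548049 < 0 → new bracket [2.411614, 3.310000]

2.41161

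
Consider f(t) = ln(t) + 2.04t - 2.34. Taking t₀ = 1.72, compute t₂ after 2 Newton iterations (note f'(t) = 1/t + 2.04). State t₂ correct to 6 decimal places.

1.100077

Newton update: t ← t − f(t)/f'(t).
t_0 = 1.720000: f = 1.711124, f' = 2.621395 → t_1 = 1.720000 - (1.711124)/(2.621395) = 1.067247
t_1 = 1.067247: f = -0.097734, f' = 2.976990 → t_2 = 1.067247 - (-0.097734)/(2.976990) = 1.100077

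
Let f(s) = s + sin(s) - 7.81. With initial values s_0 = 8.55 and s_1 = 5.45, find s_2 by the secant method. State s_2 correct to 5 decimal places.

Secant update: s_(k+1) = s_k − f(s_k)·(s_k − s_(k-1))/(f(s_k) − f(s_(k-1))).
f(s_0) = 1.507401, f(s_1) = -3.100077
s_2 = 5.450000 - (-3.100077)·(5.450000 - 8.550000)/(-3.100077 - (1.507401)) = 7.535792; f(s_2) = 0.675595

7.53579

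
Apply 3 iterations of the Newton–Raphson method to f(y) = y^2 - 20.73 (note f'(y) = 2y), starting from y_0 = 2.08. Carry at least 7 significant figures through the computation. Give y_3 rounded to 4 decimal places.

4.5564

y_0 = 2.080000: f = -16.403600, f' = 4.160000 → y_1 = 2.080000 - (-16.403600)/(4.160000) = 6.023173
y_1 = 6.023173: f = 15.548614, f' = 12.046346 → y_2 = 6.023173 - (15.548614)/(12.046346) = 4.732440
y_2 = 4.732440: f = 1.665991, f' = 9.464881 → y_3 = 4.732440 - (1.665991)/(9.464881) = 4.556422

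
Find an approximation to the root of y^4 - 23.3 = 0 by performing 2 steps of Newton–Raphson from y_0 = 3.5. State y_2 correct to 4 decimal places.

2.3474

Newton update: y ← y − f(y)/f'(y).
f'(y) = 4y^3
y_0 = 3.500000: f = 126.762500, f' = 171.500000 → y_1 = 3.500000 - (126.762500)/(171.500000) = 2.760860
y_1 = 2.760860: f = 34.800193, f' = 84.176947 → y_2 = 2.760860 - (34.800193)/(84.176947) = 2.347443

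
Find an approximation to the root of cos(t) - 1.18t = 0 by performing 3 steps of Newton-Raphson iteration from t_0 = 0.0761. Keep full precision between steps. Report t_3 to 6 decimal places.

f'(t) = -sin(t) - 1.18
t_0 = 0.076100: f = 0.907308, f' = -1.256027 → t_1 = 0.076100 - (0.907308)/(-1.256027) = 0.798464
t_1 = 0.798464: f = -0.244379, f' = -1.896285 → t_2 = 0.798464 - (-0.244379)/(-1.896285) = 0.669591
t_2 = 0.669591: f = -0.006042, f' = -1.800665 → t_3 = 0.669591 - (-0.006042)/(-1.800665) = 0.666236

0.666236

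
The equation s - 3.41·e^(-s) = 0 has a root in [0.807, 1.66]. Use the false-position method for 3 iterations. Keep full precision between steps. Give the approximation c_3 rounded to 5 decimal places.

1.11681

f(0.807000) = -0.714524, f(1.660000) = 1.011626
step 1: c = 1.160091, f(c) = 0.091201 > 0 → new bracket [0.807000, 1.160091]
step 2: c = 1.120124, f(c) = 0.007649 > 0 → new bracket [0.807000, 1.120124]
step 3: c = 1.116808, f(c) = 0.000637 > 0 → new bracket [0.807000, 1.116808]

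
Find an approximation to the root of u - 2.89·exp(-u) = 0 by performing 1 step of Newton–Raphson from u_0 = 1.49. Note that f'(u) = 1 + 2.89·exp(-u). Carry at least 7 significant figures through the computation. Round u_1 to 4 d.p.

0.9821

u_0 = 1.490000: f = 0.838673, f' = 1.651327 → u_1 = 1.490000 - (0.838673)/(1.651327) = 0.982122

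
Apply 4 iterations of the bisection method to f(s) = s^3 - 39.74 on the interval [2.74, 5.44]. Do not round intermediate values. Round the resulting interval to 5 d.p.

[3.24625, 3.41500]

f(2.740000) = -19.169176, f(5.440000) = 121.249184 (opposite signs)
step 1: m = 4.090000, f(m) = 28.677929 > 0 → root in [2.740000, 4.090000]
step 2: m = 3.415000, f(m) = 0.086498 > 0 → root in [2.740000, 3.415000]
step 3: m = 3.077500, f(m) = -10.592978 < 0 → root in [3.077500, 3.415000]
step 4: m = 3.246250, f(m) = -5.530566 < 0 → root in [3.246250, 3.415000]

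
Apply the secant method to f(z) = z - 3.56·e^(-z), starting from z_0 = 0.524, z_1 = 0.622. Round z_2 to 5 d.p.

1.05060

Secant update: z_(k+1) = z_k − f(z_k)·(z_k − z_(k-1))/(f(z_k) − f(z_(k-1))).
f(z_0) = -1.584044, f(z_1) = -1.289256
z_2 = 0.622000 - (-1.289256)·(0.622000 - 0.524000)/(-1.289256 - (-1.584044)) = 1.050603; f(z_2) = -0.194425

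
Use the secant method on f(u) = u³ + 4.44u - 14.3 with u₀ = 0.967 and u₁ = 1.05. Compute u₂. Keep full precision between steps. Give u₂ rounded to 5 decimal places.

2.18178

f(u_0) = -9.102289, f(u_1) = -8.480375
u_2 = 1.050000 - (-8.480375)·(1.050000 - 0.967000)/(-8.480375 - (-9.102289)) = 2.181782; f(u_2) = 5.772775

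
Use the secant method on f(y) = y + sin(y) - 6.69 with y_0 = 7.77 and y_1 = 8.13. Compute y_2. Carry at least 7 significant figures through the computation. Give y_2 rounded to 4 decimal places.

f(y_0) = 2.076476, f(y_1) = 2.402148
y_2 = 8.130000 - (2.402148)·(8.130000 - 7.770000)/(2.402148 - (2.076476)) = 5.474654; f(y_2) = -1.938620

5.4747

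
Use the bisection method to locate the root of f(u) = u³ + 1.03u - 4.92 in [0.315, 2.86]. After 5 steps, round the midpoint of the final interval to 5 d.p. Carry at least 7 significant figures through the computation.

f(0.315000) = -4.564294, f(2.860000) = 21.419456 (opposite signs)
step 1: m = 1.587500, f(m) = 0.715873 > 0 → root in [0.315000, 1.587500]
step 2: m = 0.951250, f(m) = -3.079449 < 0 → root in [0.951250, 1.587500]
step 3: m = 1.269375, f(m) = -1.567183 < 0 → root in [1.269375, 1.587500]
step 4: m = 1.428437, f(m) = -0.534077 < 0 → root in [1.428437, 1.587500]
step 5: m = 1.507969, f(m) = 0.062283 > 0 → root in [1.428437, 1.507969]
Midpoint of [1.428437, 1.507969] = 1.468203

1.46820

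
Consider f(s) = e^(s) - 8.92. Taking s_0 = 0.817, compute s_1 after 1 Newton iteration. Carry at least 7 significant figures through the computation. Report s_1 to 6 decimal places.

Newton update: s ← s − f(s)/f'(s).
f'(s) = e^(s)
s_0 = 0.817000: f = -6.656301, f' = 2.263699 → s_1 = 0.817000 - (-6.656301)/(2.263699) = 3.757454

3.757454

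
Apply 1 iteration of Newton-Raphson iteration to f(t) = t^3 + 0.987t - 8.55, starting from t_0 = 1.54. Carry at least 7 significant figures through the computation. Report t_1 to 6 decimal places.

f'(t) = 3t^2 + 0.987
t_0 = 1.540000: f = -3.377756, f' = 8.101800 → t_1 = 1.540000 - (-3.377756)/(8.101800) = 1.956914

1.956914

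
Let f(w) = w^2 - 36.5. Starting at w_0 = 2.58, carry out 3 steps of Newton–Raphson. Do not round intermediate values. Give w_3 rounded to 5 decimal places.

Newton update: w ← w − f(w)/f'(w).
f'(w) = 2w
w_0 = 2.580000: f = -29.843600, f' = 5.160000 → w_1 = 2.580000 - (-29.843600)/(5.160000) = 8.363643
w_1 = 8.363643: f = 33.450531, f' = 16.727287 → w_2 = 8.363643 - (33.450531)/(16.727287) = 6.363885
w_2 = 6.363885: f = 3.999033, f' = 12.727770 → w_3 = 6.363885 - (3.999033)/(12.727770) = 6.049688

6.04969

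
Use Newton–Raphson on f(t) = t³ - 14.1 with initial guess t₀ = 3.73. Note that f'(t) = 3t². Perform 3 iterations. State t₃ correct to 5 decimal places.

Newton update: t ← t − f(t)/f'(t).
t_0 = 3.730000: f = 37.795117, f' = 41.738700 → t_1 = 3.730000 - (37.795117)/(41.738700) = 2.824483
t_1 = 2.824483: f = 8.432882, f' = 23.933107 → t_2 = 2.824483 - (8.432882)/(23.933107) = 2.472131
t_2 = 2.472131: f = 1.008251, f' = 18.334288 → t_3 = 2.472131 - (1.008251)/(18.334288) = 2.417138

2.41714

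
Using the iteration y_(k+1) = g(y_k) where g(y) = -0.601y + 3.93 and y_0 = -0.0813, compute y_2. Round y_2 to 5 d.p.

1.53870

y_1 = g(-0.081300) = 3.978861
y_2 = g(3.978861) = 1.538704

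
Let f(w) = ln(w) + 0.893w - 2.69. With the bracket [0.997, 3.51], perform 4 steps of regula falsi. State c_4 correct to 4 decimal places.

f(0.997000) = -1.802684, f(3.510000) = 1.700046
step 1: c = 2.290318, f(c) = 0.183945 > 0 → new bracket [0.997000, 2.290318]
step 2: c = 2.170568, f(c) = 0.023306 > 0 → new bracket [0.997000, 2.170568]
step 3: c = 2.155589, f(c) = 0.003005 > 0 → new bracket [0.997000, 2.155589]
step 4: c = 2.153661, f(c) = 0.000388 > 0 → new bracket [0.997000, 2.153661]

2.1537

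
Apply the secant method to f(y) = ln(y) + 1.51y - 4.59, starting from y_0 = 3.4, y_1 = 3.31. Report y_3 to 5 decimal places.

f(y_0) = 1.767775, f(y_1) = 1.605048
y_2 = 3.310000 - (1.605048)·(3.310000 - 3.400000)/(1.605048 - (1.767775)) = 2.422292; f(y_2) = -0.047626
y_3 = 2.422292 - (-0.047626)·(2.422292 - 3.310000)/(-0.047626 - (1.605048)) = 2.447873; f(y_3) = 0.001508

2.44787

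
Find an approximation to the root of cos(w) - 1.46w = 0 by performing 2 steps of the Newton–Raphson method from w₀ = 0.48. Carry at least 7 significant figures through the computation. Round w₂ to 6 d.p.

0.574847

f'(w) = -sin(w) - 1.46
w_0 = 0.480000: f = 0.186195, f' = -1.921779 → w_1 = 0.480000 - (0.186195)/(-1.921779) = 0.576887
w_1 = 0.576887: f = -0.004090, f' = -2.005417 → w_2 = 0.576887 - (-0.004090)/(-2.005417) = 0.574847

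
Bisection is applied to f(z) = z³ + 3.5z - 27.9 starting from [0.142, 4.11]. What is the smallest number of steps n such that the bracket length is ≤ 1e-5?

Initial width b − a = 4.11 − 0.142 = 3.968000.
After n steps the width is (b−a)/2^n; need (b−a)/2^n ≤ 1e-5.
So n ≥ log₂(3.968000/1e-5) = log₂(396800.0000) ≈ 18.5981.
Hence n = 19.

19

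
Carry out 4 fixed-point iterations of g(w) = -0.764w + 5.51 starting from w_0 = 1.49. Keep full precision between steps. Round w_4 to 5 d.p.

2.56702

w_1 = g(1.490000) = 4.371640
w_2 = g(4.371640) = 2.170067
w_3 = g(2.170067) = 3.852069
w_4 = g(3.852069) = 2.567019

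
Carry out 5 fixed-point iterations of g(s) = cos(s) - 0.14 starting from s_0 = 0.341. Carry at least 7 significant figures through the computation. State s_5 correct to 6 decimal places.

0.674798

s_1 = g(0.341000) = 0.802421
s_2 = g(0.802421) = 0.554968
s_3 = g(0.554968) = 0.709917
s_4 = g(0.709917) = 0.618416
s_5 = g(0.618416) = 0.674798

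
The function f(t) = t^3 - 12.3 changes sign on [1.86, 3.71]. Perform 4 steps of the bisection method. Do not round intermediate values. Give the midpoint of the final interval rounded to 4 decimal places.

f(1.860000) = -5.865144, f(3.710000) = 38.764811 (opposite signs)
step 1: m = 2.785000, f(m) = 9.301087 > 0 → root in [1.860000, 2.785000]
step 2: m = 2.322500, f(m) = 0.227580 > 0 → root in [1.860000, 2.322500]
step 3: m = 2.091250, f(m) = -3.154281 < 0 → root in [2.091250, 2.322500]
step 4: m = 2.206875, f(m) = -1.551863 < 0 → root in [2.206875, 2.322500]
Midpoint of [2.206875, 2.322500] = 2.264687

2.2647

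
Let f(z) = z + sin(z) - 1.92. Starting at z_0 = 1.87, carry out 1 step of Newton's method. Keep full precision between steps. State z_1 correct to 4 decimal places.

Newton update: z ← z − f(z)/f'(z).
f'(z) = 1 + cos(z)
z_0 = 1.870000: f = 0.905572, f' = 0.705241 → z_1 = 1.870000 - (0.905572)/(0.705241) = 0.585940

0.5859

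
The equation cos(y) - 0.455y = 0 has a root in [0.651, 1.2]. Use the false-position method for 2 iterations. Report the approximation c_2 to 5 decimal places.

1.06467

False-position update: c = (a·f(b) − b·f(a))/(f(b) − f(a)); replace the endpoint whose sign matches f(c).
f(0.651000) = 0.499273, f(1.200000) = -0.183642
step 1: c = 1.052369, f(c) = 0.016687 > 0 → new bracket [1.052369, 1.200000]
step 2: c = 1.064666, f(c) = 0.000373 > 0 → new bracket [1.064666, 1.200000]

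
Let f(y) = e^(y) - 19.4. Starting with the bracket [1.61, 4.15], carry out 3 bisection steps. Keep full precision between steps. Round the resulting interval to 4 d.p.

f(1.610000) = -14.397189, f(4.150000) = 44.034000 (opposite signs)
step 1: m = 2.880000, f(m) = -1.585727 < 0 → root in [2.880000, 4.150000]
step 2: m = 3.515000, f(m) = 14.215928 > 0 → root in [2.880000, 3.515000]
step 3: m = 3.197500, f(m) = 5.071275 > 0 → root in [2.880000, 3.197500]

[2.8800, 3.1975]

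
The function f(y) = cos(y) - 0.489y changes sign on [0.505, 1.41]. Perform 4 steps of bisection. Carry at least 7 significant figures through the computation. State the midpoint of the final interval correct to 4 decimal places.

1.0423

f(0.505000) = 0.628229, f(1.410000) = -0.529386 (opposite signs)
step 1: m = 0.957500, f(m) = 0.107349 > 0 → root in [0.957500, 1.410000]
step 2: m = 1.183750, f(m) = -0.201399 < 0 → root in [0.957500, 1.183750]
step 3: m = 1.070625, f(m) = -0.043960 < 0 → root in [0.957500, 1.070625]
step 4: m = 1.014063, f(m) = 0.032540 > 0 → root in [1.014063, 1.070625]
Midpoint of [1.014063, 1.070625] = 1.042344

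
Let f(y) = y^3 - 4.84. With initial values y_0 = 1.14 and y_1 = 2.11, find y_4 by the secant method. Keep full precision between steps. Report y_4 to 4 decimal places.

1.6943

f(y_0) = -3.358456, f(y_1) = 4.553931
y_2 = 2.110000 - (4.553931)·(2.110000 - 1.140000)/(4.553931 - (-3.358456)) = 1.551722; f(y_2) = -1.103701
y_3 = 1.551722 - (-1.103701)·(1.551722 - 2.110000)/(-1.103701 - (4.553931)) = 1.660632; f(y_3) = -0.260480
y_4 = 1.660632 - (-0.260480)·(1.660632 - 1.551722)/(-0.260480 - (-1.103701)) = 1.694275; f(y_4) = 0.023532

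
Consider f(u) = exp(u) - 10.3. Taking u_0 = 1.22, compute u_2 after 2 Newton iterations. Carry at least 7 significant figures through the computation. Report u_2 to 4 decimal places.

2.6559

f'(u) = exp(u)
u_0 = 1.220000: f = -6.912812, f' = 3.387188 → u_1 = 1.220000 - (-6.912812)/(3.387188) = 3.260871
u_1 = 3.260871: f = 15.772229, f' = 26.072229 → u_2 = 3.260871 - (15.772229)/(26.072229) = 2.655927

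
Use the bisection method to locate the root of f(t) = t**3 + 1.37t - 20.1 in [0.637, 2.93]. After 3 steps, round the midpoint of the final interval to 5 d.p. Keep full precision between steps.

f(0.637000) = -18.968835, f(2.930000) = 9.067857 (opposite signs)
step 1: m = 1.783500, f(m) = -11.983519 < 0 → root in [1.783500, 2.930000]
step 2: m = 2.356750, f(m) = -3.781225 < 0 → root in [2.356750, 2.930000]
step 3: m = 2.643375, f(m) = 1.991825 > 0 → root in [2.356750, 2.643375]
Midpoint of [2.356750, 2.643375] = 2.500062

2.50006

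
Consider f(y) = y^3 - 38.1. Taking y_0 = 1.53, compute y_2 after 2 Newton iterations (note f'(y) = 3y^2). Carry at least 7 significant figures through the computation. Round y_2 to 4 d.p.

4.6026

y_0 = 1.530000: f = -34.518423, f' = 7.022700 → y_1 = 1.530000 - (-34.518423)/(7.022700) = 6.445264
y_1 = 6.445264: f = 229.645444, f' = 124.624276 → y_2 = 6.445264 - (229.645444)/(124.624276) = 4.602561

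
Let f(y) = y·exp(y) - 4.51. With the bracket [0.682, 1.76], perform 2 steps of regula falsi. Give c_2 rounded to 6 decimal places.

1.203506

f(0.682000) = -3.161120, f(1.760000) = 5.719890
step 1: c = 1.065705, f(c) = -1.416381 < 0 → new bracket [1.065705, 1.760000]
step 2: c = 1.203506, f(c) = -0.500185 < 0 → new bracket [1.203506, 1.760000]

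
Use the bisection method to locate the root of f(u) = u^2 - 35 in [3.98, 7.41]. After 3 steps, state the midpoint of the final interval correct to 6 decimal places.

f(3.980000) = -19.159600, f(7.410000) = 19.908100 (opposite signs)
step 1: m = 5.695000, f(m) = -2.566975 < 0 → root in [5.695000, 7.410000]
step 2: m = 6.552500, f(m) = 7.935256 > 0 → root in [5.695000, 6.552500]
step 3: m = 6.123750, f(m) = 2.500314 > 0 → root in [5.695000, 6.123750]
Midpoint of [5.695000, 6.123750] = 5.909375

5.909375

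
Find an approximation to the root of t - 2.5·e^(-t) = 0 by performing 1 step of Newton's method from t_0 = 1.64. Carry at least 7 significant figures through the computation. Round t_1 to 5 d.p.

f'(t) = 1 + 2.5·e^(-t)
t_0 = 1.640000: f = 1.155050, f' = 1.484950 → t_1 = 1.640000 - (1.155050)/(1.484950) = 0.862162

0.86216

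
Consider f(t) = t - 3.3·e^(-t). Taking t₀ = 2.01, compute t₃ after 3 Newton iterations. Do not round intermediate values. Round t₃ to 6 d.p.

f'(t) = 1 + 3.3·e^(-t)
t_0 = 2.010000: f = 1.567837, f' = 1.442163 → t_1 = 2.010000 - (1.567837)/(1.442163) = 0.922857
t_1 = 0.922857: f = -0.388505, f' = 2.311361 → t_2 = 0.922857 - (-0.388505)/(2.311361) = 1.090941
t_2 = 1.090941: f = -0.017529, f' = 2.108470 → t_3 = 1.090941 - (-0.017529)/(2.108470) = 1.099255

1.099255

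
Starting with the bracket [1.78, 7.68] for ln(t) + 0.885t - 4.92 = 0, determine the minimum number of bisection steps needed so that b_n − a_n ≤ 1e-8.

30

Initial width b − a = 7.68 − 1.78 = 5.900000.
After n steps the width is (b−a)/2^n; need (b−a)/2^n ≤ 1e-8.
So n ≥ log₂(5.900000/1e-8) = log₂(590000000.0000) ≈ 29.1361.
Hence n = 30.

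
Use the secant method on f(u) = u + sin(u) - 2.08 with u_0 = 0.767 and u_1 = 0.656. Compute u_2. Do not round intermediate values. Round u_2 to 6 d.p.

Secant update: u_(k+1) = u_k − f(u_k)·(u_k − u_(k-1))/(f(u_k) − f(u_(k-1))).
f(u_0) = -0.619022, f(u_1) = -0.814048
u_2 = 0.656000 - (-0.814048)·(0.656000 - 0.767000)/(-0.814048 - (-0.619022)) = 1.119318; f(u_2) = -0.060878

1.119318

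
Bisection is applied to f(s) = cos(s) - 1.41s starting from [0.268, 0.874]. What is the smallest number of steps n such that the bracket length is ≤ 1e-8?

Initial width b − a = 0.874 − 0.268 = 0.606000.
After n steps the width is (b−a)/2^n; need (b−a)/2^n ≤ 1e-8.
So n ≥ log₂(0.606000/1e-8) = log₂(60600000.0000) ≈ 25.8528.
Hence n = 26.

26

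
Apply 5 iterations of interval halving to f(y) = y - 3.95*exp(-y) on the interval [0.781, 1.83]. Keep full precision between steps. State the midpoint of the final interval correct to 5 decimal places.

1.19077

f(0.781000) = -1.027894, f(1.830000) = 1.196366 (opposite signs)
step 1: m = 1.305500, f(m) = 0.234904 > 0 → root in [0.781000, 1.305500]
step 2: m = 1.043250, f(m) = -0.348366 < 0 → root in [1.043250, 1.305500]
step 3: m = 1.174375, f(m) = -0.046223 < 0 → root in [1.174375, 1.305500]
step 4: m = 1.239937, f(m) = 0.096798 > 0 → root in [1.174375, 1.239937]
step 5: m = 1.207156, f(m) = 0.025923 > 0 → root in [1.174375, 1.207156]
Midpoint of [1.174375, 1.207156] = 1.190766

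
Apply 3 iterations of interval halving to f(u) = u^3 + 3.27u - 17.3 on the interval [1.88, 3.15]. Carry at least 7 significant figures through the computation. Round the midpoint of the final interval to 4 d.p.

f(1.880000) = -4.507728, f(3.150000) = 24.256375 (opposite signs)
step 1: m = 2.515000, f(m) = 6.831991 > 0 → root in [1.880000, 2.515000]
step 2: m = 2.197500, f(m) = 0.497566 > 0 → root in [1.880000, 2.197500]
step 3: m = 2.038750, f(m) = -2.159220 < 0 → root in [2.038750, 2.197500]
Midpoint of [2.038750, 2.197500] = 2.118125

2.1181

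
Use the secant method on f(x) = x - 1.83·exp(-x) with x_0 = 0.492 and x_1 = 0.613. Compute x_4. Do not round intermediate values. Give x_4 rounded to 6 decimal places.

0.812254

f(x_0) = -0.626866, f(x_1) = -0.378354
x_2 = 0.613000 - (-0.378354)·(0.613000 - 0.492000)/(-0.378354 - (-0.626866)) = 0.797219; f(x_2) = -0.027343
x_3 = 0.797219 - (-0.027343)·(0.797219 - 0.613000)/(-0.027343 - (-0.378354)) = 0.811569; f(x_3) = -0.001245
x_4 = 0.811569 - (-0.001245)·(0.811569 - 0.797219)/(-0.001245 - (-0.027343)) = 0.812254; f(x_4) = -0.000004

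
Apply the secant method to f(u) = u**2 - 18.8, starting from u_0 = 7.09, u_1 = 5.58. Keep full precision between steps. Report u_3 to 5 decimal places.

f(u_0) = 31.468100, f(u_1) = 12.336400
u_2 = 5.580000 - (12.336400)·(5.580000 - 7.090000)/(12.336400 - (31.468100)) = 4.606330; f(u_2) = 2.418275
u_3 = 4.606330 - (2.418275)·(4.606330 - 5.580000)/(2.418275 - (12.336400)) = 4.368926; f(u_3) = 0.287514

4.36893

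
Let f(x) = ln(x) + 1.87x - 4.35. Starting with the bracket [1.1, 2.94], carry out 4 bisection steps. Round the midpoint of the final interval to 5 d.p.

f(1.100000) = -2.197690, f(2.940000) = 2.226210 (opposite signs)
step 1: m = 2.020000, f(m) = 0.130498 > 0 → root in [1.100000, 2.020000]
step 2: m = 1.560000, f(m) = -0.988114 < 0 → root in [1.560000, 2.020000]
step 3: m = 1.790000, f(m) = -0.420484 < 0 → root in [1.790000, 2.020000]
step 4: m = 1.905000, f(m) = -0.143168 < 0 → root in [1.905000, 2.020000]
Midpoint of [1.905000, 2.020000] = 1.962500

1.96250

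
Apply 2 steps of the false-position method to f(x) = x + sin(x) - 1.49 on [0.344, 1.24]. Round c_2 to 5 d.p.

0.78696

f(0.344000) = -0.808745, f(1.240000) = 0.695784
step 1: c = 0.825636, f(c) = 0.070615 > 0 → new bracket [0.344000, 0.825636]
step 2: c = 0.786959, f(c) = 0.005169 > 0 → new bracket [0.344000, 0.786959]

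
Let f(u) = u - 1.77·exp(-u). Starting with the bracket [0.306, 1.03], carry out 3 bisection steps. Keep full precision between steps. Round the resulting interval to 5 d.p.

[0.75850, 0.84900]

f(0.306000) = -0.997404, f(1.030000) = 0.398098 (opposite signs)
step 1: m = 0.668000, f(m) = -0.239537 < 0 → root in [0.668000, 1.030000]
step 2: m = 0.849000, f(m) = 0.091719 > 0 → root in [0.668000, 0.849000]
step 3: m = 0.758500, f(m) = -0.070512 < 0 → root in [0.758500, 0.849000]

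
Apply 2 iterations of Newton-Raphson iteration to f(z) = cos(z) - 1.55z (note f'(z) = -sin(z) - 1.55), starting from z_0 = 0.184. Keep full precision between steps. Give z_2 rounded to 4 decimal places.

z_0 = 0.184000: f = 0.697920, f' = -1.732964 → z_1 = 0.184000 - (0.697920)/(-1.732964) = 0.586732
z_1 = 0.586732: f = -0.076680, f' = -2.103642 → z_2 = 0.586732 - (-0.076680)/(-2.103642) = 0.550281

0.5503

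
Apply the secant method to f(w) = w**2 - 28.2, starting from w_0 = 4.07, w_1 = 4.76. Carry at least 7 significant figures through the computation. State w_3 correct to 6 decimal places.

5.306174

f(w_0) = -11.635100, f(w_1) = -5.542400
w_2 = 4.760000 - (-5.542400)·(4.760000 - 4.070000)/(-5.542400 - (-11.635100)) = 5.387678; f(w_2) = 0.827078
w_3 = 5.387678 - (0.827078)·(5.387678 - 4.760000)/(0.827078 - (-5.542400)) = 5.306174; f(w_3) = -0.044515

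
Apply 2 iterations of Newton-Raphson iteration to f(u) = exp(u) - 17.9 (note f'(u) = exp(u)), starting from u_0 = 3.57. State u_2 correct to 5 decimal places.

u_0 = 3.570000: f = 17.616593, f' = 35.516593 → u_1 = 3.570000 - (17.616593)/(35.516593) = 3.073990
u_1 = 3.073990: f = 3.728022, f' = 21.628022 → u_2 = 3.073990 - (3.728022)/(21.628022) = 2.901620

2.90162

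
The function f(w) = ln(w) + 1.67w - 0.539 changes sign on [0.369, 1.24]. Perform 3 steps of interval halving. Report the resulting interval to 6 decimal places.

[0.586750, 0.695625]

f(0.369000) = -0.919729, f(1.240000) = 1.746911 (opposite signs)
step 1: m = 0.804500, f(m) = 0.586981 > 0 → root in [0.369000, 0.804500]
step 2: m = 0.586750, f(m) = -0.092284 < 0 → root in [0.586750, 0.804500]
step 3: m = 0.695625, f(m) = 0.259749 > 0 → root in [0.586750, 0.695625]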